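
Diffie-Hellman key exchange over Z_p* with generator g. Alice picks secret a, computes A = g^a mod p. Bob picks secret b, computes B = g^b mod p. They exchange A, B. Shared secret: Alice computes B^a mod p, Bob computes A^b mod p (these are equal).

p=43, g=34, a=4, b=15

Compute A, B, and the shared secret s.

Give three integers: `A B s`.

A = 34^4 mod 43  (bits of 4 = 100)
  bit 0 = 1: r = r^2 * 34 mod 43 = 1^2 * 34 = 1*34 = 34
  bit 1 = 0: r = r^2 mod 43 = 34^2 = 38
  bit 2 = 0: r = r^2 mod 43 = 38^2 = 25
  -> A = 25
B = 34^15 mod 43  (bits of 15 = 1111)
  bit 0 = 1: r = r^2 * 34 mod 43 = 1^2 * 34 = 1*34 = 34
  bit 1 = 1: r = r^2 * 34 mod 43 = 34^2 * 34 = 38*34 = 2
  bit 2 = 1: r = r^2 * 34 mod 43 = 2^2 * 34 = 4*34 = 7
  bit 3 = 1: r = r^2 * 34 mod 43 = 7^2 * 34 = 6*34 = 32
  -> B = 32
s = B^a = 32^4 mod 43  (bits of 4 = 100)
  bit 0 = 1: r = r^2 * 32 mod 43 = 1^2 * 32 = 1*32 = 32
  bit 1 = 0: r = r^2 mod 43 = 32^2 = 35
  bit 2 = 0: r = r^2 mod 43 = 35^2 = 21
  -> s = B^a = 21

Answer: 25 32 21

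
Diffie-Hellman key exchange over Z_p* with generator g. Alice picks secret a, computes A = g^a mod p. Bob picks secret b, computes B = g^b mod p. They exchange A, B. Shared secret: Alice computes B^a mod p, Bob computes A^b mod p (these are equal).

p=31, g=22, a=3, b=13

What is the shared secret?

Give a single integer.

A = 22^3 mod 31  (bits of 3 = 11)
  bit 0 = 1: r = r^2 * 22 mod 31 = 1^2 * 22 = 1*22 = 22
  bit 1 = 1: r = r^2 * 22 mod 31 = 22^2 * 22 = 19*22 = 15
  -> A = 15
B = 22^13 mod 31  (bits of 13 = 1101)
  bit 0 = 1: r = r^2 * 22 mod 31 = 1^2 * 22 = 1*22 = 22
  bit 1 = 1: r = r^2 * 22 mod 31 = 22^2 * 22 = 19*22 = 15
  bit 2 = 0: r = r^2 mod 31 = 15^2 = 8
  bit 3 = 1: r = r^2 * 22 mod 31 = 8^2 * 22 = 2*22 = 13
  -> B = 13
s = B^a = 13^3 mod 31  (bits of 3 = 11)
  bit 0 = 1: r = r^2 * 13 mod 31 = 1^2 * 13 = 1*13 = 13
  bit 1 = 1: r = r^2 * 13 mod 31 = 13^2 * 13 = 14*13 = 27
  -> s = B^a = 27

Answer: 27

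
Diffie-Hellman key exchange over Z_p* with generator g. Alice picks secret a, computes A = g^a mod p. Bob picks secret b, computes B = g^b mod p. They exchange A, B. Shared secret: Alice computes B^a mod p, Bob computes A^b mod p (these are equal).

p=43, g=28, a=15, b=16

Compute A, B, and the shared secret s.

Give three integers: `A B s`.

A = 28^15 mod 43  (bits of 15 = 1111)
  bit 0 = 1: r = r^2 * 28 mod 43 = 1^2 * 28 = 1*28 = 28
  bit 1 = 1: r = r^2 * 28 mod 43 = 28^2 * 28 = 10*28 = 22
  bit 2 = 1: r = r^2 * 28 mod 43 = 22^2 * 28 = 11*28 = 7
  bit 3 = 1: r = r^2 * 28 mod 43 = 7^2 * 28 = 6*28 = 39
  -> A = 39
B = 28^16 mod 43  (bits of 16 = 10000)
  bit 0 = 1: r = r^2 * 28 mod 43 = 1^2 * 28 = 1*28 = 28
  bit 1 = 0: r = r^2 mod 43 = 28^2 = 10
  bit 2 = 0: r = r^2 mod 43 = 10^2 = 14
  bit 3 = 0: r = r^2 mod 43 = 14^2 = 24
  bit 4 = 0: r = r^2 mod 43 = 24^2 = 17
  -> B = 17
s = B^a = 17^15 mod 43  (bits of 15 = 1111)
  bit 0 = 1: r = r^2 * 17 mod 43 = 1^2 * 17 = 1*17 = 17
  bit 1 = 1: r = r^2 * 17 mod 43 = 17^2 * 17 = 31*17 = 11
  bit 2 = 1: r = r^2 * 17 mod 43 = 11^2 * 17 = 35*17 = 36
  bit 3 = 1: r = r^2 * 17 mod 43 = 36^2 * 17 = 6*17 = 16
  -> s = B^a = 16

Answer: 39 17 16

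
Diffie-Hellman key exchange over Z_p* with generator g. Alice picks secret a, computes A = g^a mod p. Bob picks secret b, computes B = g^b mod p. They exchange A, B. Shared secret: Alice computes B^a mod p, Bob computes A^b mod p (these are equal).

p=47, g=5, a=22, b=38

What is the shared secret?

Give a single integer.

A = 5^22 mod 47  (bits of 22 = 10110)
  bit 0 = 1: r = r^2 * 5 mod 47 = 1^2 * 5 = 1*5 = 5
  bit 1 = 0: r = r^2 mod 47 = 5^2 = 25
  bit 2 = 1: r = r^2 * 5 mod 47 = 25^2 * 5 = 14*5 = 23
  bit 3 = 1: r = r^2 * 5 mod 47 = 23^2 * 5 = 12*5 = 13
  bit 4 = 0: r = r^2 mod 47 = 13^2 = 28
  -> A = 28
B = 5^38 mod 47  (bits of 38 = 100110)
  bit 0 = 1: r = r^2 * 5 mod 47 = 1^2 * 5 = 1*5 = 5
  bit 1 = 0: r = r^2 mod 47 = 5^2 = 25
  bit 2 = 0: r = r^2 mod 47 = 25^2 = 14
  bit 3 = 1: r = r^2 * 5 mod 47 = 14^2 * 5 = 8*5 = 40
  bit 4 = 1: r = r^2 * 5 mod 47 = 40^2 * 5 = 2*5 = 10
  bit 5 = 0: r = r^2 mod 47 = 10^2 = 6
  -> B = 6
s = B^a = 6^22 mod 47  (bits of 22 = 10110)
  bit 0 = 1: r = r^2 * 6 mod 47 = 1^2 * 6 = 1*6 = 6
  bit 1 = 0: r = r^2 mod 47 = 6^2 = 36
  bit 2 = 1: r = r^2 * 6 mod 47 = 36^2 * 6 = 27*6 = 21
  bit 3 = 1: r = r^2 * 6 mod 47 = 21^2 * 6 = 18*6 = 14
  bit 4 = 0: r = r^2 mod 47 = 14^2 = 8
  -> s = B^a = 8

Answer: 8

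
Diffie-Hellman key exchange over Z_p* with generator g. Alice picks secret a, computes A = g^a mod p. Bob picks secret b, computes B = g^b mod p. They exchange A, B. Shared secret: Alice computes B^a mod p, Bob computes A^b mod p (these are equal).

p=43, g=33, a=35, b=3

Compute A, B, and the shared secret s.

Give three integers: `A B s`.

A = 33^35 mod 43  (bits of 35 = 100011)
  bit 0 = 1: r = r^2 * 33 mod 43 = 1^2 * 33 = 1*33 = 33
  bit 1 = 0: r = r^2 mod 43 = 33^2 = 14
  bit 2 = 0: r = r^2 mod 43 = 14^2 = 24
  bit 3 = 0: r = r^2 mod 43 = 24^2 = 17
  bit 4 = 1: r = r^2 * 33 mod 43 = 17^2 * 33 = 31*33 = 34
  bit 5 = 1: r = r^2 * 33 mod 43 = 34^2 * 33 = 38*33 = 7
  -> A = 7
B = 33^3 mod 43  (bits of 3 = 11)
  bit 0 = 1: r = r^2 * 33 mod 43 = 1^2 * 33 = 1*33 = 33
  bit 1 = 1: r = r^2 * 33 mod 43 = 33^2 * 33 = 14*33 = 32
  -> B = 32
s = B^a = 32^35 mod 43  (bits of 35 = 100011)
  bit 0 = 1: r = r^2 * 32 mod 43 = 1^2 * 32 = 1*32 = 32
  bit 1 = 0: r = r^2 mod 43 = 32^2 = 35
  bit 2 = 0: r = r^2 mod 43 = 35^2 = 21
  bit 3 = 0: r = r^2 mod 43 = 21^2 = 11
  bit 4 = 1: r = r^2 * 32 mod 43 = 11^2 * 32 = 35*32 = 2
  bit 5 = 1: r = r^2 * 32 mod 43 = 2^2 * 32 = 4*32 = 42
  -> s = B^a = 42

Answer: 7 32 42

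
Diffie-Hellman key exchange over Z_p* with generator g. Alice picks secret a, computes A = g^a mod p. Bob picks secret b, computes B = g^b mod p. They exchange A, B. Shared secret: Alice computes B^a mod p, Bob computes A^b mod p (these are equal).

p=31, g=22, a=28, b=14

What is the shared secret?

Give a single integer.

A = 22^28 mod 31  (bits of 28 = 11100)
  bit 0 = 1: r = r^2 * 22 mod 31 = 1^2 * 22 = 1*22 = 22
  bit 1 = 1: r = r^2 * 22 mod 31 = 22^2 * 22 = 19*22 = 15
  bit 2 = 1: r = r^2 * 22 mod 31 = 15^2 * 22 = 8*22 = 21
  bit 3 = 0: r = r^2 mod 31 = 21^2 = 7
  bit 4 = 0: r = r^2 mod 31 = 7^2 = 18
  -> A = 18
B = 22^14 mod 31  (bits of 14 = 1110)
  bit 0 = 1: r = r^2 * 22 mod 31 = 1^2 * 22 = 1*22 = 22
  bit 1 = 1: r = r^2 * 22 mod 31 = 22^2 * 22 = 19*22 = 15
  bit 2 = 1: r = r^2 * 22 mod 31 = 15^2 * 22 = 8*22 = 21
  bit 3 = 0: r = r^2 mod 31 = 21^2 = 7
  -> B = 7
s = B^a = 7^28 mod 31  (bits of 28 = 11100)
  bit 0 = 1: r = r^2 * 7 mod 31 = 1^2 * 7 = 1*7 = 7
  bit 1 = 1: r = r^2 * 7 mod 31 = 7^2 * 7 = 18*7 = 2
  bit 2 = 1: r = r^2 * 7 mod 31 = 2^2 * 7 = 4*7 = 28
  bit 3 = 0: r = r^2 mod 31 = 28^2 = 9
  bit 4 = 0: r = r^2 mod 31 = 9^2 = 19
  -> s = B^a = 19

Answer: 19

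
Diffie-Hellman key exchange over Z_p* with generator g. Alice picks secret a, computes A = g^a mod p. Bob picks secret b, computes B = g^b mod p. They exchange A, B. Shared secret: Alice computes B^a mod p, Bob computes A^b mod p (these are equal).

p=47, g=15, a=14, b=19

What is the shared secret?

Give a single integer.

A = 15^14 mod 47  (bits of 14 = 1110)
  bit 0 = 1: r = r^2 * 15 mod 47 = 1^2 * 15 = 1*15 = 15
  bit 1 = 1: r = r^2 * 15 mod 47 = 15^2 * 15 = 37*15 = 38
  bit 2 = 1: r = r^2 * 15 mod 47 = 38^2 * 15 = 34*15 = 40
  bit 3 = 0: r = r^2 mod 47 = 40^2 = 2
  -> A = 2
B = 15^19 mod 47  (bits of 19 = 10011)
  bit 0 = 1: r = r^2 * 15 mod 47 = 1^2 * 15 = 1*15 = 15
  bit 1 = 0: r = r^2 mod 47 = 15^2 = 37
  bit 2 = 0: r = r^2 mod 47 = 37^2 = 6
  bit 3 = 1: r = r^2 * 15 mod 47 = 6^2 * 15 = 36*15 = 23
  bit 4 = 1: r = r^2 * 15 mod 47 = 23^2 * 15 = 12*15 = 39
  -> B = 39
s = B^a = 39^14 mod 47  (bits of 14 = 1110)
  bit 0 = 1: r = r^2 * 39 mod 47 = 1^2 * 39 = 1*39 = 39
  bit 1 = 1: r = r^2 * 39 mod 47 = 39^2 * 39 = 17*39 = 5
  bit 2 = 1: r = r^2 * 39 mod 47 = 5^2 * 39 = 25*39 = 35
  bit 3 = 0: r = r^2 mod 47 = 35^2 = 3
  -> s = B^a = 3

Answer: 3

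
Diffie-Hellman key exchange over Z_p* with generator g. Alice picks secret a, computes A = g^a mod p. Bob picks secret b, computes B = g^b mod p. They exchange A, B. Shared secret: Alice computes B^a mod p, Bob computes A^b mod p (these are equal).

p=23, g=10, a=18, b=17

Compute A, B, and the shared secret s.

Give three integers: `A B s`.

Answer: 9 17 3

Derivation:
A = 10^18 mod 23  (bits of 18 = 10010)
  bit 0 = 1: r = r^2 * 10 mod 23 = 1^2 * 10 = 1*10 = 10
  bit 1 = 0: r = r^2 mod 23 = 10^2 = 8
  bit 2 = 0: r = r^2 mod 23 = 8^2 = 18
  bit 3 = 1: r = r^2 * 10 mod 23 = 18^2 * 10 = 2*10 = 20
  bit 4 = 0: r = r^2 mod 23 = 20^2 = 9
  -> A = 9
B = 10^17 mod 23  (bits of 17 = 10001)
  bit 0 = 1: r = r^2 * 10 mod 23 = 1^2 * 10 = 1*10 = 10
  bit 1 = 0: r = r^2 mod 23 = 10^2 = 8
  bit 2 = 0: r = r^2 mod 23 = 8^2 = 18
  bit 3 = 0: r = r^2 mod 23 = 18^2 = 2
  bit 4 = 1: r = r^2 * 10 mod 23 = 2^2 * 10 = 4*10 = 17
  -> B = 17
s = B^a = 17^18 mod 23  (bits of 18 = 10010)
  bit 0 = 1: r = r^2 * 17 mod 23 = 1^2 * 17 = 1*17 = 17
  bit 1 = 0: r = r^2 mod 23 = 17^2 = 13
  bit 2 = 0: r = r^2 mod 23 = 13^2 = 8
  bit 3 = 1: r = r^2 * 17 mod 23 = 8^2 * 17 = 18*17 = 7
  bit 4 = 0: r = r^2 mod 23 = 7^2 = 3
  -> s = B^a = 3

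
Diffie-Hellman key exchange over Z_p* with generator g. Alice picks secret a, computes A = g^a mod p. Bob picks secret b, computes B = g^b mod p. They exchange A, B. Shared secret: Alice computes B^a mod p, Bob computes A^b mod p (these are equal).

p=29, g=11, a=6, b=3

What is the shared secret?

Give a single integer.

A = 11^6 mod 29  (bits of 6 = 110)
  bit 0 = 1: r = r^2 * 11 mod 29 = 1^2 * 11 = 1*11 = 11
  bit 1 = 1: r = r^2 * 11 mod 29 = 11^2 * 11 = 5*11 = 26
  bit 2 = 0: r = r^2 mod 29 = 26^2 = 9
  -> A = 9
B = 11^3 mod 29  (bits of 3 = 11)
  bit 0 = 1: r = r^2 * 11 mod 29 = 1^2 * 11 = 1*11 = 11
  bit 1 = 1: r = r^2 * 11 mod 29 = 11^2 * 11 = 5*11 = 26
  -> B = 26
s = B^a = 26^6 mod 29  (bits of 6 = 110)
  bit 0 = 1: r = r^2 * 26 mod 29 = 1^2 * 26 = 1*26 = 26
  bit 1 = 1: r = r^2 * 26 mod 29 = 26^2 * 26 = 9*26 = 2
  bit 2 = 0: r = r^2 mod 29 = 2^2 = 4
  -> s = B^a = 4

Answer: 4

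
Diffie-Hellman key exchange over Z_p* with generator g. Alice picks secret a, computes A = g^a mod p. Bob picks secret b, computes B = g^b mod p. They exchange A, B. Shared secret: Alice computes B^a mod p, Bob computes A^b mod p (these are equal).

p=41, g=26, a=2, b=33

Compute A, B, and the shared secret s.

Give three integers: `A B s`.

A = 26^2 mod 41  (bits of 2 = 10)
  bit 0 = 1: r = r^2 * 26 mod 41 = 1^2 * 26 = 1*26 = 26
  bit 1 = 0: r = r^2 mod 41 = 26^2 = 20
  -> A = 20
B = 26^33 mod 41  (bits of 33 = 100001)
  bit 0 = 1: r = r^2 * 26 mod 41 = 1^2 * 26 = 1*26 = 26
  bit 1 = 0: r = r^2 mod 41 = 26^2 = 20
  bit 2 = 0: r = r^2 mod 41 = 20^2 = 31
  bit 3 = 0: r = r^2 mod 41 = 31^2 = 18
  bit 4 = 0: r = r^2 mod 41 = 18^2 = 37
  bit 5 = 1: r = r^2 * 26 mod 41 = 37^2 * 26 = 16*26 = 6
  -> B = 6
s = B^a = 6^2 mod 41  (bits of 2 = 10)
  bit 0 = 1: r = r^2 * 6 mod 41 = 1^2 * 6 = 1*6 = 6
  bit 1 = 0: r = r^2 mod 41 = 6^2 = 36
  -> s = B^a = 36

Answer: 20 6 36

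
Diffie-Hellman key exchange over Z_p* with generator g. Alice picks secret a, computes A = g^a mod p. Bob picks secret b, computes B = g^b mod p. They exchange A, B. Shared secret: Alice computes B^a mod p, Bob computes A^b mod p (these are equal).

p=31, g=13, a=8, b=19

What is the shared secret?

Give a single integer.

A = 13^8 mod 31  (bits of 8 = 1000)
  bit 0 = 1: r = r^2 * 13 mod 31 = 1^2 * 13 = 1*13 = 13
  bit 1 = 0: r = r^2 mod 31 = 13^2 = 14
  bit 2 = 0: r = r^2 mod 31 = 14^2 = 10
  bit 3 = 0: r = r^2 mod 31 = 10^2 = 7
  -> A = 7
B = 13^19 mod 31  (bits of 19 = 10011)
  bit 0 = 1: r = r^2 * 13 mod 31 = 1^2 * 13 = 1*13 = 13
  bit 1 = 0: r = r^2 mod 31 = 13^2 = 14
  bit 2 = 0: r = r^2 mod 31 = 14^2 = 10
  bit 3 = 1: r = r^2 * 13 mod 31 = 10^2 * 13 = 7*13 = 29
  bit 4 = 1: r = r^2 * 13 mod 31 = 29^2 * 13 = 4*13 = 21
  -> B = 21
s = B^a = 21^8 mod 31  (bits of 8 = 1000)
  bit 0 = 1: r = r^2 * 21 mod 31 = 1^2 * 21 = 1*21 = 21
  bit 1 = 0: r = r^2 mod 31 = 21^2 = 7
  bit 2 = 0: r = r^2 mod 31 = 7^2 = 18
  bit 3 = 0: r = r^2 mod 31 = 18^2 = 14
  -> s = B^a = 14

Answer: 14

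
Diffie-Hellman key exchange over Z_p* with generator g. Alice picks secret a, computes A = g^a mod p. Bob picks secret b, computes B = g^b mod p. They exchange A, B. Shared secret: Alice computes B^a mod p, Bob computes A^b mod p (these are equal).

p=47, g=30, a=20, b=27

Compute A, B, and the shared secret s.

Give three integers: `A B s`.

Answer: 32 45 6

Derivation:
A = 30^20 mod 47  (bits of 20 = 10100)
  bit 0 = 1: r = r^2 * 30 mod 47 = 1^2 * 30 = 1*30 = 30
  bit 1 = 0: r = r^2 mod 47 = 30^2 = 7
  bit 2 = 1: r = r^2 * 30 mod 47 = 7^2 * 30 = 2*30 = 13
  bit 3 = 0: r = r^2 mod 47 = 13^2 = 28
  bit 4 = 0: r = r^2 mod 47 = 28^2 = 32
  -> A = 32
B = 30^27 mod 47  (bits of 27 = 11011)
  bit 0 = 1: r = r^2 * 30 mod 47 = 1^2 * 30 = 1*30 = 30
  bit 1 = 1: r = r^2 * 30 mod 47 = 30^2 * 30 = 7*30 = 22
  bit 2 = 0: r = r^2 mod 47 = 22^2 = 14
  bit 3 = 1: r = r^2 * 30 mod 47 = 14^2 * 30 = 8*30 = 5
  bit 4 = 1: r = r^2 * 30 mod 47 = 5^2 * 30 = 25*30 = 45
  -> B = 45
s = B^a = 45^20 mod 47  (bits of 20 = 10100)
  bit 0 = 1: r = r^2 * 45 mod 47 = 1^2 * 45 = 1*45 = 45
  bit 1 = 0: r = r^2 mod 47 = 45^2 = 4
  bit 2 = 1: r = r^2 * 45 mod 47 = 4^2 * 45 = 16*45 = 15
  bit 3 = 0: r = r^2 mod 47 = 15^2 = 37
  bit 4 = 0: r = r^2 mod 47 = 37^2 = 6
  -> s = B^a = 6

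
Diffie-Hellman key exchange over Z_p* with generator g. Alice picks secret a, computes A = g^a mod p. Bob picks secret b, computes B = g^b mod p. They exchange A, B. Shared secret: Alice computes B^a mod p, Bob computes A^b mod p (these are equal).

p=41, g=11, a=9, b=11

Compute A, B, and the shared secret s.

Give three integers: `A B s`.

A = 11^9 mod 41  (bits of 9 = 1001)
  bit 0 = 1: r = r^2 * 11 mod 41 = 1^2 * 11 = 1*11 = 11
  bit 1 = 0: r = r^2 mod 41 = 11^2 = 39
  bit 2 = 0: r = r^2 mod 41 = 39^2 = 4
  bit 3 = 1: r = r^2 * 11 mod 41 = 4^2 * 11 = 16*11 = 12
  -> A = 12
B = 11^11 mod 41  (bits of 11 = 1011)
  bit 0 = 1: r = r^2 * 11 mod 41 = 1^2 * 11 = 1*11 = 11
  bit 1 = 0: r = r^2 mod 41 = 11^2 = 39
  bit 2 = 1: r = r^2 * 11 mod 41 = 39^2 * 11 = 4*11 = 3
  bit 3 = 1: r = r^2 * 11 mod 41 = 3^2 * 11 = 9*11 = 17
  -> B = 17
s = B^a = 17^9 mod 41  (bits of 9 = 1001)
  bit 0 = 1: r = r^2 * 17 mod 41 = 1^2 * 17 = 1*17 = 17
  bit 1 = 0: r = r^2 mod 41 = 17^2 = 2
  bit 2 = 0: r = r^2 mod 41 = 2^2 = 4
  bit 3 = 1: r = r^2 * 17 mod 41 = 4^2 * 17 = 16*17 = 26
  -> s = B^a = 26

Answer: 12 17 26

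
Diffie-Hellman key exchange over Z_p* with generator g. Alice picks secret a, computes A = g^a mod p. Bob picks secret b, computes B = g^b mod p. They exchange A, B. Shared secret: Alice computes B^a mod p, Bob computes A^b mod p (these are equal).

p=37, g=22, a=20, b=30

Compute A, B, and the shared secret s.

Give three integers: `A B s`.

A = 22^20 mod 37  (bits of 20 = 10100)
  bit 0 = 1: r = r^2 * 22 mod 37 = 1^2 * 22 = 1*22 = 22
  bit 1 = 0: r = r^2 mod 37 = 22^2 = 3
  bit 2 = 1: r = r^2 * 22 mod 37 = 3^2 * 22 = 9*22 = 13
  bit 3 = 0: r = r^2 mod 37 = 13^2 = 21
  bit 4 = 0: r = r^2 mod 37 = 21^2 = 34
  -> A = 34
B = 22^30 mod 37  (bits of 30 = 11110)
  bit 0 = 1: r = r^2 * 22 mod 37 = 1^2 * 22 = 1*22 = 22
  bit 1 = 1: r = r^2 * 22 mod 37 = 22^2 * 22 = 3*22 = 29
  bit 2 = 1: r = r^2 * 22 mod 37 = 29^2 * 22 = 27*22 = 2
  bit 3 = 1: r = r^2 * 22 mod 37 = 2^2 * 22 = 4*22 = 14
  bit 4 = 0: r = r^2 mod 37 = 14^2 = 11
  -> B = 11
s = B^a = 11^20 mod 37  (bits of 20 = 10100)
  bit 0 = 1: r = r^2 * 11 mod 37 = 1^2 * 11 = 1*11 = 11
  bit 1 = 0: r = r^2 mod 37 = 11^2 = 10
  bit 2 = 1: r = r^2 * 11 mod 37 = 10^2 * 11 = 26*11 = 27
  bit 3 = 0: r = r^2 mod 37 = 27^2 = 26
  bit 4 = 0: r = r^2 mod 37 = 26^2 = 10
  -> s = B^a = 10

Answer: 34 11 10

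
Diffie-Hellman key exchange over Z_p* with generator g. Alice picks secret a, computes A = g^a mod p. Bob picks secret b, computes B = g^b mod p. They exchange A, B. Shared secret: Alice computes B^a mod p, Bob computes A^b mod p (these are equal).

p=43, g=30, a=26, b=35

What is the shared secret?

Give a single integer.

Answer: 36

Derivation:
A = 30^26 mod 43  (bits of 26 = 11010)
  bit 0 = 1: r = r^2 * 30 mod 43 = 1^2 * 30 = 1*30 = 30
  bit 1 = 1: r = r^2 * 30 mod 43 = 30^2 * 30 = 40*30 = 39
  bit 2 = 0: r = r^2 mod 43 = 39^2 = 16
  bit 3 = 1: r = r^2 * 30 mod 43 = 16^2 * 30 = 41*30 = 26
  bit 4 = 0: r = r^2 mod 43 = 26^2 = 31
  -> A = 31
B = 30^35 mod 43  (bits of 35 = 100011)
  bit 0 = 1: r = r^2 * 30 mod 43 = 1^2 * 30 = 1*30 = 30
  bit 1 = 0: r = r^2 mod 43 = 30^2 = 40
  bit 2 = 0: r = r^2 mod 43 = 40^2 = 9
  bit 3 = 0: r = r^2 mod 43 = 9^2 = 38
  bit 4 = 1: r = r^2 * 30 mod 43 = 38^2 * 30 = 25*30 = 19
  bit 5 = 1: r = r^2 * 30 mod 43 = 19^2 * 30 = 17*30 = 37
  -> B = 37
s = B^a = 37^26 mod 43  (bits of 26 = 11010)
  bit 0 = 1: r = r^2 * 37 mod 43 = 1^2 * 37 = 1*37 = 37
  bit 1 = 1: r = r^2 * 37 mod 43 = 37^2 * 37 = 36*37 = 42
  bit 2 = 0: r = r^2 mod 43 = 42^2 = 1
  bit 3 = 1: r = r^2 * 37 mod 43 = 1^2 * 37 = 1*37 = 37
  bit 4 = 0: r = r^2 mod 43 = 37^2 = 36
  -> s = B^a = 36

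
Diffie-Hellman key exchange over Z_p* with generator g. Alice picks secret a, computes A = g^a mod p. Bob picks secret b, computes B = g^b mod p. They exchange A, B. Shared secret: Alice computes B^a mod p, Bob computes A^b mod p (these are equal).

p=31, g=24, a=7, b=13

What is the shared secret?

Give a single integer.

Answer: 24

Derivation:
A = 24^7 mod 31  (bits of 7 = 111)
  bit 0 = 1: r = r^2 * 24 mod 31 = 1^2 * 24 = 1*24 = 24
  bit 1 = 1: r = r^2 * 24 mod 31 = 24^2 * 24 = 18*24 = 29
  bit 2 = 1: r = r^2 * 24 mod 31 = 29^2 * 24 = 4*24 = 3
  -> A = 3
B = 24^13 mod 31  (bits of 13 = 1101)
  bit 0 = 1: r = r^2 * 24 mod 31 = 1^2 * 24 = 1*24 = 24
  bit 1 = 1: r = r^2 * 24 mod 31 = 24^2 * 24 = 18*24 = 29
  bit 2 = 0: r = r^2 mod 31 = 29^2 = 4
  bit 3 = 1: r = r^2 * 24 mod 31 = 4^2 * 24 = 16*24 = 12
  -> B = 12
s = B^a = 12^7 mod 31  (bits of 7 = 111)
  bit 0 = 1: r = r^2 * 12 mod 31 = 1^2 * 12 = 1*12 = 12
  bit 1 = 1: r = r^2 * 12 mod 31 = 12^2 * 12 = 20*12 = 23
  bit 2 = 1: r = r^2 * 12 mod 31 = 23^2 * 12 = 2*12 = 24
  -> s = B^a = 24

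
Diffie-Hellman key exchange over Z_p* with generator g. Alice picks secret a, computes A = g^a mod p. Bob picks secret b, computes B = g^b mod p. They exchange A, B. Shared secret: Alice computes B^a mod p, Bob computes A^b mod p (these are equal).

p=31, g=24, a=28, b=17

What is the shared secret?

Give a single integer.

A = 24^28 mod 31  (bits of 28 = 11100)
  bit 0 = 1: r = r^2 * 24 mod 31 = 1^2 * 24 = 1*24 = 24
  bit 1 = 1: r = r^2 * 24 mod 31 = 24^2 * 24 = 18*24 = 29
  bit 2 = 1: r = r^2 * 24 mod 31 = 29^2 * 24 = 4*24 = 3
  bit 3 = 0: r = r^2 mod 31 = 3^2 = 9
  bit 4 = 0: r = r^2 mod 31 = 9^2 = 19
  -> A = 19
B = 24^17 mod 31  (bits of 17 = 10001)
  bit 0 = 1: r = r^2 * 24 mod 31 = 1^2 * 24 = 1*24 = 24
  bit 1 = 0: r = r^2 mod 31 = 24^2 = 18
  bit 2 = 0: r = r^2 mod 31 = 18^2 = 14
  bit 3 = 0: r = r^2 mod 31 = 14^2 = 10
  bit 4 = 1: r = r^2 * 24 mod 31 = 10^2 * 24 = 7*24 = 13
  -> B = 13
s = B^a = 13^28 mod 31  (bits of 28 = 11100)
  bit 0 = 1: r = r^2 * 13 mod 31 = 1^2 * 13 = 1*13 = 13
  bit 1 = 1: r = r^2 * 13 mod 31 = 13^2 * 13 = 14*13 = 27
  bit 2 = 1: r = r^2 * 13 mod 31 = 27^2 * 13 = 16*13 = 22
  bit 3 = 0: r = r^2 mod 31 = 22^2 = 19
  bit 4 = 0: r = r^2 mod 31 = 19^2 = 20
  -> s = B^a = 20

Answer: 20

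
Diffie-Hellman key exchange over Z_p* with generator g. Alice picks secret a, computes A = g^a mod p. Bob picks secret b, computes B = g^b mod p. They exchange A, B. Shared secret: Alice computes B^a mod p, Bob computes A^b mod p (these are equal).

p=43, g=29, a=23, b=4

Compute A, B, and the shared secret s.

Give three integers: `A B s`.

Answer: 19 17 31

Derivation:
A = 29^23 mod 43  (bits of 23 = 10111)
  bit 0 = 1: r = r^2 * 29 mod 43 = 1^2 * 29 = 1*29 = 29
  bit 1 = 0: r = r^2 mod 43 = 29^2 = 24
  bit 2 = 1: r = r^2 * 29 mod 43 = 24^2 * 29 = 17*29 = 20
  bit 3 = 1: r = r^2 * 29 mod 43 = 20^2 * 29 = 13*29 = 33
  bit 4 = 1: r = r^2 * 29 mod 43 = 33^2 * 29 = 14*29 = 19
  -> A = 19
B = 29^4 mod 43  (bits of 4 = 100)
  bit 0 = 1: r = r^2 * 29 mod 43 = 1^2 * 29 = 1*29 = 29
  bit 1 = 0: r = r^2 mod 43 = 29^2 = 24
  bit 2 = 0: r = r^2 mod 43 = 24^2 = 17
  -> B = 17
s = B^a = 17^23 mod 43  (bits of 23 = 10111)
  bit 0 = 1: r = r^2 * 17 mod 43 = 1^2 * 17 = 1*17 = 17
  bit 1 = 0: r = r^2 mod 43 = 17^2 = 31
  bit 2 = 1: r = r^2 * 17 mod 43 = 31^2 * 17 = 15*17 = 40
  bit 3 = 1: r = r^2 * 17 mod 43 = 40^2 * 17 = 9*17 = 24
  bit 4 = 1: r = r^2 * 17 mod 43 = 24^2 * 17 = 17*17 = 31
  -> s = B^a = 31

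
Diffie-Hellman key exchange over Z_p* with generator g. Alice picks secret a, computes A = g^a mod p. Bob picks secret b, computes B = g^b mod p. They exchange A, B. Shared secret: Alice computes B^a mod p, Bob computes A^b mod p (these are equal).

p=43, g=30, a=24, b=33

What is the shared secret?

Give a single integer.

A = 30^24 mod 43  (bits of 24 = 11000)
  bit 0 = 1: r = r^2 * 30 mod 43 = 1^2 * 30 = 1*30 = 30
  bit 1 = 1: r = r^2 * 30 mod 43 = 30^2 * 30 = 40*30 = 39
  bit 2 = 0: r = r^2 mod 43 = 39^2 = 16
  bit 3 = 0: r = r^2 mod 43 = 16^2 = 41
  bit 4 = 0: r = r^2 mod 43 = 41^2 = 4
  -> A = 4
B = 30^33 mod 43  (bits of 33 = 100001)
  bit 0 = 1: r = r^2 * 30 mod 43 = 1^2 * 30 = 1*30 = 30
  bit 1 = 0: r = r^2 mod 43 = 30^2 = 40
  bit 2 = 0: r = r^2 mod 43 = 40^2 = 9
  bit 3 = 0: r = r^2 mod 43 = 9^2 = 38
  bit 4 = 0: r = r^2 mod 43 = 38^2 = 25
  bit 5 = 1: r = r^2 * 30 mod 43 = 25^2 * 30 = 23*30 = 2
  -> B = 2
s = B^a = 2^24 mod 43  (bits of 24 = 11000)
  bit 0 = 1: r = r^2 * 2 mod 43 = 1^2 * 2 = 1*2 = 2
  bit 1 = 1: r = r^2 * 2 mod 43 = 2^2 * 2 = 4*2 = 8
  bit 2 = 0: r = r^2 mod 43 = 8^2 = 21
  bit 3 = 0: r = r^2 mod 43 = 21^2 = 11
  bit 4 = 0: r = r^2 mod 43 = 11^2 = 35
  -> s = B^a = 35

Answer: 35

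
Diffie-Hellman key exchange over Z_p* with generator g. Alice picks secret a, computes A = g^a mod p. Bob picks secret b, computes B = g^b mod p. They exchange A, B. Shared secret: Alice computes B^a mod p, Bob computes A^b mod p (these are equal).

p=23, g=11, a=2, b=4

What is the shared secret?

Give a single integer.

A = 11^2 mod 23  (bits of 2 = 10)
  bit 0 = 1: r = r^2 * 11 mod 23 = 1^2 * 11 = 1*11 = 11
  bit 1 = 0: r = r^2 mod 23 = 11^2 = 6
  -> A = 6
B = 11^4 mod 23  (bits of 4 = 100)
  bit 0 = 1: r = r^2 * 11 mod 23 = 1^2 * 11 = 1*11 = 11
  bit 1 = 0: r = r^2 mod 23 = 11^2 = 6
  bit 2 = 0: r = r^2 mod 23 = 6^2 = 13
  -> B = 13
s = B^a = 13^2 mod 23  (bits of 2 = 10)
  bit 0 = 1: r = r^2 * 13 mod 23 = 1^2 * 13 = 1*13 = 13
  bit 1 = 0: r = r^2 mod 23 = 13^2 = 8
  -> s = B^a = 8

Answer: 8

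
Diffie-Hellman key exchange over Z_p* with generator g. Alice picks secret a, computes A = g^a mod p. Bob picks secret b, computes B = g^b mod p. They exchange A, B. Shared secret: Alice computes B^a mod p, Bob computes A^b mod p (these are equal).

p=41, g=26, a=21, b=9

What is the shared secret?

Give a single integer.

Answer: 24

Derivation:
A = 26^21 mod 41  (bits of 21 = 10101)
  bit 0 = 1: r = r^2 * 26 mod 41 = 1^2 * 26 = 1*26 = 26
  bit 1 = 0: r = r^2 mod 41 = 26^2 = 20
  bit 2 = 1: r = r^2 * 26 mod 41 = 20^2 * 26 = 31*26 = 27
  bit 3 = 0: r = r^2 mod 41 = 27^2 = 32
  bit 4 = 1: r = r^2 * 26 mod 41 = 32^2 * 26 = 40*26 = 15
  -> A = 15
B = 26^9 mod 41  (bits of 9 = 1001)
  bit 0 = 1: r = r^2 * 26 mod 41 = 1^2 * 26 = 1*26 = 26
  bit 1 = 0: r = r^2 mod 41 = 26^2 = 20
  bit 2 = 0: r = r^2 mod 41 = 20^2 = 31
  bit 3 = 1: r = r^2 * 26 mod 41 = 31^2 * 26 = 18*26 = 17
  -> B = 17
s = B^a = 17^21 mod 41  (bits of 21 = 10101)
  bit 0 = 1: r = r^2 * 17 mod 41 = 1^2 * 17 = 1*17 = 17
  bit 1 = 0: r = r^2 mod 41 = 17^2 = 2
  bit 2 = 1: r = r^2 * 17 mod 41 = 2^2 * 17 = 4*17 = 27
  bit 3 = 0: r = r^2 mod 41 = 27^2 = 32
  bit 4 = 1: r = r^2 * 17 mod 41 = 32^2 * 17 = 40*17 = 24
  -> s = B^a = 24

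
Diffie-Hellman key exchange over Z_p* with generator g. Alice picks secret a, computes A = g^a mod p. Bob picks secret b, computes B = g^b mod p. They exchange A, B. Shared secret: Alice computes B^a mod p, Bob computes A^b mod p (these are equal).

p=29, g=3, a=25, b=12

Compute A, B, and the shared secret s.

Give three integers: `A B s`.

Answer: 14 16 25

Derivation:
A = 3^25 mod 29  (bits of 25 = 11001)
  bit 0 = 1: r = r^2 * 3 mod 29 = 1^2 * 3 = 1*3 = 3
  bit 1 = 1: r = r^2 * 3 mod 29 = 3^2 * 3 = 9*3 = 27
  bit 2 = 0: r = r^2 mod 29 = 27^2 = 4
  bit 3 = 0: r = r^2 mod 29 = 4^2 = 16
  bit 4 = 1: r = r^2 * 3 mod 29 = 16^2 * 3 = 24*3 = 14
  -> A = 14
B = 3^12 mod 29  (bits of 12 = 1100)
  bit 0 = 1: r = r^2 * 3 mod 29 = 1^2 * 3 = 1*3 = 3
  bit 1 = 1: r = r^2 * 3 mod 29 = 3^2 * 3 = 9*3 = 27
  bit 2 = 0: r = r^2 mod 29 = 27^2 = 4
  bit 3 = 0: r = r^2 mod 29 = 4^2 = 16
  -> B = 16
s = B^a = 16^25 mod 29  (bits of 25 = 11001)
  bit 0 = 1: r = r^2 * 16 mod 29 = 1^2 * 16 = 1*16 = 16
  bit 1 = 1: r = r^2 * 16 mod 29 = 16^2 * 16 = 24*16 = 7
  bit 2 = 0: r = r^2 mod 29 = 7^2 = 20
  bit 3 = 0: r = r^2 mod 29 = 20^2 = 23
  bit 4 = 1: r = r^2 * 16 mod 29 = 23^2 * 16 = 7*16 = 25
  -> s = B^a = 25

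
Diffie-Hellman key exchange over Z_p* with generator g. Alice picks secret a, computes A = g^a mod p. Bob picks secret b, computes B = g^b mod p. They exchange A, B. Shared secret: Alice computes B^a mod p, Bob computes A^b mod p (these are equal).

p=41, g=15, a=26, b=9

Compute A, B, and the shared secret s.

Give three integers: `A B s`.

A = 15^26 mod 41  (bits of 26 = 11010)
  bit 0 = 1: r = r^2 * 15 mod 41 = 1^2 * 15 = 1*15 = 15
  bit 1 = 1: r = r^2 * 15 mod 41 = 15^2 * 15 = 20*15 = 13
  bit 2 = 0: r = r^2 mod 41 = 13^2 = 5
  bit 3 = 1: r = r^2 * 15 mod 41 = 5^2 * 15 = 25*15 = 6
  bit 4 = 0: r = r^2 mod 41 = 6^2 = 36
  -> A = 36
B = 15^9 mod 41  (bits of 9 = 1001)
  bit 0 = 1: r = r^2 * 15 mod 41 = 1^2 * 15 = 1*15 = 15
  bit 1 = 0: r = r^2 mod 41 = 15^2 = 20
  bit 2 = 0: r = r^2 mod 41 = 20^2 = 31
  bit 3 = 1: r = r^2 * 15 mod 41 = 31^2 * 15 = 18*15 = 24
  -> B = 24
s = B^a = 24^26 mod 41  (bits of 26 = 11010)
  bit 0 = 1: r = r^2 * 24 mod 41 = 1^2 * 24 = 1*24 = 24
  bit 1 = 1: r = r^2 * 24 mod 41 = 24^2 * 24 = 2*24 = 7
  bit 2 = 0: r = r^2 mod 41 = 7^2 = 8
  bit 3 = 1: r = r^2 * 24 mod 41 = 8^2 * 24 = 23*24 = 19
  bit 4 = 0: r = r^2 mod 41 = 19^2 = 33
  -> s = B^a = 33

Answer: 36 24 33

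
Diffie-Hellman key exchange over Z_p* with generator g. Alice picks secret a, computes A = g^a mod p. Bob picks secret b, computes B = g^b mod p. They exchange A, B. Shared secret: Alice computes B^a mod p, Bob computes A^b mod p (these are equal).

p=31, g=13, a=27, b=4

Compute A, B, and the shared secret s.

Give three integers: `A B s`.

Answer: 23 10 4

Derivation:
A = 13^27 mod 31  (bits of 27 = 11011)
  bit 0 = 1: r = r^2 * 13 mod 31 = 1^2 * 13 = 1*13 = 13
  bit 1 = 1: r = r^2 * 13 mod 31 = 13^2 * 13 = 14*13 = 27
  bit 2 = 0: r = r^2 mod 31 = 27^2 = 16
  bit 3 = 1: r = r^2 * 13 mod 31 = 16^2 * 13 = 8*13 = 11
  bit 4 = 1: r = r^2 * 13 mod 31 = 11^2 * 13 = 28*13 = 23
  -> A = 23
B = 13^4 mod 31  (bits of 4 = 100)
  bit 0 = 1: r = r^2 * 13 mod 31 = 1^2 * 13 = 1*13 = 13
  bit 1 = 0: r = r^2 mod 31 = 13^2 = 14
  bit 2 = 0: r = r^2 mod 31 = 14^2 = 10
  -> B = 10
s = B^a = 10^27 mod 31  (bits of 27 = 11011)
  bit 0 = 1: r = r^2 * 10 mod 31 = 1^2 * 10 = 1*10 = 10
  bit 1 = 1: r = r^2 * 10 mod 31 = 10^2 * 10 = 7*10 = 8
  bit 2 = 0: r = r^2 mod 31 = 8^2 = 2
  bit 3 = 1: r = r^2 * 10 mod 31 = 2^2 * 10 = 4*10 = 9
  bit 4 = 1: r = r^2 * 10 mod 31 = 9^2 * 10 = 19*10 = 4
  -> s = B^a = 4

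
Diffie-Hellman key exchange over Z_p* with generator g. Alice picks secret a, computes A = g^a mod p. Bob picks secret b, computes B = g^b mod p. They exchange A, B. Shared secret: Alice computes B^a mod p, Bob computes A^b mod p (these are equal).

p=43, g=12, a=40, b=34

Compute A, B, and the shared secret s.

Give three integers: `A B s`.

A = 12^40 mod 43  (bits of 40 = 101000)
  bit 0 = 1: r = r^2 * 12 mod 43 = 1^2 * 12 = 1*12 = 12
  bit 1 = 0: r = r^2 mod 43 = 12^2 = 15
  bit 2 = 1: r = r^2 * 12 mod 43 = 15^2 * 12 = 10*12 = 34
  bit 3 = 0: r = r^2 mod 43 = 34^2 = 38
  bit 4 = 0: r = r^2 mod 43 = 38^2 = 25
  bit 5 = 0: r = r^2 mod 43 = 25^2 = 23
  -> A = 23
B = 12^34 mod 43  (bits of 34 = 100010)
  bit 0 = 1: r = r^2 * 12 mod 43 = 1^2 * 12 = 1*12 = 12
  bit 1 = 0: r = r^2 mod 43 = 12^2 = 15
  bit 2 = 0: r = r^2 mod 43 = 15^2 = 10
  bit 3 = 0: r = r^2 mod 43 = 10^2 = 14
  bit 4 = 1: r = r^2 * 12 mod 43 = 14^2 * 12 = 24*12 = 30
  bit 5 = 0: r = r^2 mod 43 = 30^2 = 40
  -> B = 40
s = B^a = 40^40 mod 43  (bits of 40 = 101000)
  bit 0 = 1: r = r^2 * 40 mod 43 = 1^2 * 40 = 1*40 = 40
  bit 1 = 0: r = r^2 mod 43 = 40^2 = 9
  bit 2 = 1: r = r^2 * 40 mod 43 = 9^2 * 40 = 38*40 = 15
  bit 3 = 0: r = r^2 mod 43 = 15^2 = 10
  bit 4 = 0: r = r^2 mod 43 = 10^2 = 14
  bit 5 = 0: r = r^2 mod 43 = 14^2 = 24
  -> s = B^a = 24

Answer: 23 40 24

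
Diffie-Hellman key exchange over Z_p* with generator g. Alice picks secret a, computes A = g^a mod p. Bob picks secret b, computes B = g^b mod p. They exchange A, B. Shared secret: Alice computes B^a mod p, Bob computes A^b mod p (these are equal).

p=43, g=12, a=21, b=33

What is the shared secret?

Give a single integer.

A = 12^21 mod 43  (bits of 21 = 10101)
  bit 0 = 1: r = r^2 * 12 mod 43 = 1^2 * 12 = 1*12 = 12
  bit 1 = 0: r = r^2 mod 43 = 12^2 = 15
  bit 2 = 1: r = r^2 * 12 mod 43 = 15^2 * 12 = 10*12 = 34
  bit 3 = 0: r = r^2 mod 43 = 34^2 = 38
  bit 4 = 1: r = r^2 * 12 mod 43 = 38^2 * 12 = 25*12 = 42
  -> A = 42
B = 12^33 mod 43  (bits of 33 = 100001)
  bit 0 = 1: r = r^2 * 12 mod 43 = 1^2 * 12 = 1*12 = 12
  bit 1 = 0: r = r^2 mod 43 = 12^2 = 15
  bit 2 = 0: r = r^2 mod 43 = 15^2 = 10
  bit 3 = 0: r = r^2 mod 43 = 10^2 = 14
  bit 4 = 0: r = r^2 mod 43 = 14^2 = 24
  bit 5 = 1: r = r^2 * 12 mod 43 = 24^2 * 12 = 17*12 = 32
  -> B = 32
s = B^a = 32^21 mod 43  (bits of 21 = 10101)
  bit 0 = 1: r = r^2 * 32 mod 43 = 1^2 * 32 = 1*32 = 32
  bit 1 = 0: r = r^2 mod 43 = 32^2 = 35
  bit 2 = 1: r = r^2 * 32 mod 43 = 35^2 * 32 = 21*32 = 27
  bit 3 = 0: r = r^2 mod 43 = 27^2 = 41
  bit 4 = 1: r = r^2 * 32 mod 43 = 41^2 * 32 = 4*32 = 42
  -> s = B^a = 42

Answer: 42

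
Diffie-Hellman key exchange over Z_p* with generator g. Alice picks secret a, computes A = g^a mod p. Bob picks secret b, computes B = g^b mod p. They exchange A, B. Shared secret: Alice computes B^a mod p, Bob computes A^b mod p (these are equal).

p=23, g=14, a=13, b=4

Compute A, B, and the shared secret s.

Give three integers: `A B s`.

A = 14^13 mod 23  (bits of 13 = 1101)
  bit 0 = 1: r = r^2 * 14 mod 23 = 1^2 * 14 = 1*14 = 14
  bit 1 = 1: r = r^2 * 14 mod 23 = 14^2 * 14 = 12*14 = 7
  bit 2 = 0: r = r^2 mod 23 = 7^2 = 3
  bit 3 = 1: r = r^2 * 14 mod 23 = 3^2 * 14 = 9*14 = 11
  -> A = 11
B = 14^4 mod 23  (bits of 4 = 100)
  bit 0 = 1: r = r^2 * 14 mod 23 = 1^2 * 14 = 1*14 = 14
  bit 1 = 0: r = r^2 mod 23 = 14^2 = 12
  bit 2 = 0: r = r^2 mod 23 = 12^2 = 6
  -> B = 6
s = B^a = 6^13 mod 23  (bits of 13 = 1101)
  bit 0 = 1: r = r^2 * 6 mod 23 = 1^2 * 6 = 1*6 = 6
  bit 1 = 1: r = r^2 * 6 mod 23 = 6^2 * 6 = 13*6 = 9
  bit 2 = 0: r = r^2 mod 23 = 9^2 = 12
  bit 3 = 1: r = r^2 * 6 mod 23 = 12^2 * 6 = 6*6 = 13
  -> s = B^a = 13

Answer: 11 6 13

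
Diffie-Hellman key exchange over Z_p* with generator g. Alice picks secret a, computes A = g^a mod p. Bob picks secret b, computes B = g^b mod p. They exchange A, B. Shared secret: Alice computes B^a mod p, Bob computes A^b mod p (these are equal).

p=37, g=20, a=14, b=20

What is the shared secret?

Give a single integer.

Answer: 9

Derivation:
A = 20^14 mod 37  (bits of 14 = 1110)
  bit 0 = 1: r = r^2 * 20 mod 37 = 1^2 * 20 = 1*20 = 20
  bit 1 = 1: r = r^2 * 20 mod 37 = 20^2 * 20 = 30*20 = 8
  bit 2 = 1: r = r^2 * 20 mod 37 = 8^2 * 20 = 27*20 = 22
  bit 3 = 0: r = r^2 mod 37 = 22^2 = 3
  -> A = 3
B = 20^20 mod 37  (bits of 20 = 10100)
  bit 0 = 1: r = r^2 * 20 mod 37 = 1^2 * 20 = 1*20 = 20
  bit 1 = 0: r = r^2 mod 37 = 20^2 = 30
  bit 2 = 1: r = r^2 * 20 mod 37 = 30^2 * 20 = 12*20 = 18
  bit 3 = 0: r = r^2 mod 37 = 18^2 = 28
  bit 4 = 0: r = r^2 mod 37 = 28^2 = 7
  -> B = 7
s = B^a = 7^14 mod 37  (bits of 14 = 1110)
  bit 0 = 1: r = r^2 * 7 mod 37 = 1^2 * 7 = 1*7 = 7
  bit 1 = 1: r = r^2 * 7 mod 37 = 7^2 * 7 = 12*7 = 10
  bit 2 = 1: r = r^2 * 7 mod 37 = 10^2 * 7 = 26*7 = 34
  bit 3 = 0: r = r^2 mod 37 = 34^2 = 9
  -> s = B^a = 9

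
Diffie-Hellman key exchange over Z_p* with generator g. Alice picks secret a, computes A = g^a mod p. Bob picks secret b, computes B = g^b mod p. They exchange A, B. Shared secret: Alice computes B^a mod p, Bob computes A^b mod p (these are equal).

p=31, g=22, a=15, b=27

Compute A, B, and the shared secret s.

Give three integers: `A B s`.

A = 22^15 mod 31  (bits of 15 = 1111)
  bit 0 = 1: r = r^2 * 22 mod 31 = 1^2 * 22 = 1*22 = 22
  bit 1 = 1: r = r^2 * 22 mod 31 = 22^2 * 22 = 19*22 = 15
  bit 2 = 1: r = r^2 * 22 mod 31 = 15^2 * 22 = 8*22 = 21
  bit 3 = 1: r = r^2 * 22 mod 31 = 21^2 * 22 = 7*22 = 30
  -> A = 30
B = 22^27 mod 31  (bits of 27 = 11011)
  bit 0 = 1: r = r^2 * 22 mod 31 = 1^2 * 22 = 1*22 = 22
  bit 1 = 1: r = r^2 * 22 mod 31 = 22^2 * 22 = 19*22 = 15
  bit 2 = 0: r = r^2 mod 31 = 15^2 = 8
  bit 3 = 1: r = r^2 * 22 mod 31 = 8^2 * 22 = 2*22 = 13
  bit 4 = 1: r = r^2 * 22 mod 31 = 13^2 * 22 = 14*22 = 29
  -> B = 29
s = B^a = 29^15 mod 31  (bits of 15 = 1111)
  bit 0 = 1: r = r^2 * 29 mod 31 = 1^2 * 29 = 1*29 = 29
  bit 1 = 1: r = r^2 * 29 mod 31 = 29^2 * 29 = 4*29 = 23
  bit 2 = 1: r = r^2 * 29 mod 31 = 23^2 * 29 = 2*29 = 27
  bit 3 = 1: r = r^2 * 29 mod 31 = 27^2 * 29 = 16*29 = 30
  -> s = B^a = 30

Answer: 30 29 30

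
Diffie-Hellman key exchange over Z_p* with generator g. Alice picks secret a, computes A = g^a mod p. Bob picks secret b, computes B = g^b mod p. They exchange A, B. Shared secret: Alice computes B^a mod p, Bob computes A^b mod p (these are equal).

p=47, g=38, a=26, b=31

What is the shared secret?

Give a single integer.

A = 38^26 mod 47  (bits of 26 = 11010)
  bit 0 = 1: r = r^2 * 38 mod 47 = 1^2 * 38 = 1*38 = 38
  bit 1 = 1: r = r^2 * 38 mod 47 = 38^2 * 38 = 34*38 = 23
  bit 2 = 0: r = r^2 mod 47 = 23^2 = 12
  bit 3 = 1: r = r^2 * 38 mod 47 = 12^2 * 38 = 3*38 = 20
  bit 4 = 0: r = r^2 mod 47 = 20^2 = 24
  -> A = 24
B = 38^31 mod 47  (bits of 31 = 11111)
  bit 0 = 1: r = r^2 * 38 mod 47 = 1^2 * 38 = 1*38 = 38
  bit 1 = 1: r = r^2 * 38 mod 47 = 38^2 * 38 = 34*38 = 23
  bit 2 = 1: r = r^2 * 38 mod 47 = 23^2 * 38 = 12*38 = 33
  bit 3 = 1: r = r^2 * 38 mod 47 = 33^2 * 38 = 8*38 = 22
  bit 4 = 1: r = r^2 * 38 mod 47 = 22^2 * 38 = 14*38 = 15
  -> B = 15
s = B^a = 15^26 mod 47  (bits of 26 = 11010)
  bit 0 = 1: r = r^2 * 15 mod 47 = 1^2 * 15 = 1*15 = 15
  bit 1 = 1: r = r^2 * 15 mod 47 = 15^2 * 15 = 37*15 = 38
  bit 2 = 0: r = r^2 mod 47 = 38^2 = 34
  bit 3 = 1: r = r^2 * 15 mod 47 = 34^2 * 15 = 28*15 = 44
  bit 4 = 0: r = r^2 mod 47 = 44^2 = 9
  -> s = B^a = 9

Answer: 9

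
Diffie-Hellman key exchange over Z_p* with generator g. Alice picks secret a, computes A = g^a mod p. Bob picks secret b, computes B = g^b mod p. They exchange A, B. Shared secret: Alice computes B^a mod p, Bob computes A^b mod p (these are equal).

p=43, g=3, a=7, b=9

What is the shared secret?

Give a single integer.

A = 3^7 mod 43  (bits of 7 = 111)
  bit 0 = 1: r = r^2 * 3 mod 43 = 1^2 * 3 = 1*3 = 3
  bit 1 = 1: r = r^2 * 3 mod 43 = 3^2 * 3 = 9*3 = 27
  bit 2 = 1: r = r^2 * 3 mod 43 = 27^2 * 3 = 41*3 = 37
  -> A = 37
B = 3^9 mod 43  (bits of 9 = 1001)
  bit 0 = 1: r = r^2 * 3 mod 43 = 1^2 * 3 = 1*3 = 3
  bit 1 = 0: r = r^2 mod 43 = 3^2 = 9
  bit 2 = 0: r = r^2 mod 43 = 9^2 = 38
  bit 3 = 1: r = r^2 * 3 mod 43 = 38^2 * 3 = 25*3 = 32
  -> B = 32
s = B^a = 32^7 mod 43  (bits of 7 = 111)
  bit 0 = 1: r = r^2 * 32 mod 43 = 1^2 * 32 = 1*32 = 32
  bit 1 = 1: r = r^2 * 32 mod 43 = 32^2 * 32 = 35*32 = 2
  bit 2 = 1: r = r^2 * 32 mod 43 = 2^2 * 32 = 4*32 = 42
  -> s = B^a = 42

Answer: 42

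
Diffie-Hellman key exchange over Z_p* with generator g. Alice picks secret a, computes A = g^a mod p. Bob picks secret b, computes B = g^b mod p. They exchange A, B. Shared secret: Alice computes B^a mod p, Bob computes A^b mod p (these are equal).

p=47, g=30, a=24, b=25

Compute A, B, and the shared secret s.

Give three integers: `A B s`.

A = 30^24 mod 47  (bits of 24 = 11000)
  bit 0 = 1: r = r^2 * 30 mod 47 = 1^2 * 30 = 1*30 = 30
  bit 1 = 1: r = r^2 * 30 mod 47 = 30^2 * 30 = 7*30 = 22
  bit 2 = 0: r = r^2 mod 47 = 22^2 = 14
  bit 3 = 0: r = r^2 mod 47 = 14^2 = 8
  bit 4 = 0: r = r^2 mod 47 = 8^2 = 17
  -> A = 17
B = 30^25 mod 47  (bits of 25 = 11001)
  bit 0 = 1: r = r^2 * 30 mod 47 = 1^2 * 30 = 1*30 = 30
  bit 1 = 1: r = r^2 * 30 mod 47 = 30^2 * 30 = 7*30 = 22
  bit 2 = 0: r = r^2 mod 47 = 22^2 = 14
  bit 3 = 0: r = r^2 mod 47 = 14^2 = 8
  bit 4 = 1: r = r^2 * 30 mod 47 = 8^2 * 30 = 17*30 = 40
  -> B = 40
s = B^a = 40^24 mod 47  (bits of 24 = 11000)
  bit 0 = 1: r = r^2 * 40 mod 47 = 1^2 * 40 = 1*40 = 40
  bit 1 = 1: r = r^2 * 40 mod 47 = 40^2 * 40 = 2*40 = 33
  bit 2 = 0: r = r^2 mod 47 = 33^2 = 8
  bit 3 = 0: r = r^2 mod 47 = 8^2 = 17
  bit 4 = 0: r = r^2 mod 47 = 17^2 = 7
  -> s = B^a = 7

Answer: 17 40 7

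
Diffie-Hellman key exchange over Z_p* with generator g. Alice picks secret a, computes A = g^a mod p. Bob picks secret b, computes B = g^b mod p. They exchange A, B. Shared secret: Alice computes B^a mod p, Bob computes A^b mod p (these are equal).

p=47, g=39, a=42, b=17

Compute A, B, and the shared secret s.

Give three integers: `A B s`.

Answer: 27 15 8

Derivation:
A = 39^42 mod 47  (bits of 42 = 101010)
  bit 0 = 1: r = r^2 * 39 mod 47 = 1^2 * 39 = 1*39 = 39
  bit 1 = 0: r = r^2 mod 47 = 39^2 = 17
  bit 2 = 1: r = r^2 * 39 mod 47 = 17^2 * 39 = 7*39 = 38
  bit 3 = 0: r = r^2 mod 47 = 38^2 = 34
  bit 4 = 1: r = r^2 * 39 mod 47 = 34^2 * 39 = 28*39 = 11
  bit 5 = 0: r = r^2 mod 47 = 11^2 = 27
  -> A = 27
B = 39^17 mod 47  (bits of 17 = 10001)
  bit 0 = 1: r = r^2 * 39 mod 47 = 1^2 * 39 = 1*39 = 39
  bit 1 = 0: r = r^2 mod 47 = 39^2 = 17
  bit 2 = 0: r = r^2 mod 47 = 17^2 = 7
  bit 3 = 0: r = r^2 mod 47 = 7^2 = 2
  bit 4 = 1: r = r^2 * 39 mod 47 = 2^2 * 39 = 4*39 = 15
  -> B = 15
s = B^a = 15^42 mod 47  (bits of 42 = 101010)
  bit 0 = 1: r = r^2 * 15 mod 47 = 1^2 * 15 = 1*15 = 15
  bit 1 = 0: r = r^2 mod 47 = 15^2 = 37
  bit 2 = 1: r = r^2 * 15 mod 47 = 37^2 * 15 = 6*15 = 43
  bit 3 = 0: r = r^2 mod 47 = 43^2 = 16
  bit 4 = 1: r = r^2 * 15 mod 47 = 16^2 * 15 = 21*15 = 33
  bit 5 = 0: r = r^2 mod 47 = 33^2 = 8
  -> s = B^a = 8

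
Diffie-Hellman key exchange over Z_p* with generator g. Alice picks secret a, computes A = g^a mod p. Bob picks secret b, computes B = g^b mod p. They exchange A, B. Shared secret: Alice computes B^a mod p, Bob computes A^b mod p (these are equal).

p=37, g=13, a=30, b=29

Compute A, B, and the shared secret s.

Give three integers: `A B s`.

Answer: 27 22 11

Derivation:
A = 13^30 mod 37  (bits of 30 = 11110)
  bit 0 = 1: r = r^2 * 13 mod 37 = 1^2 * 13 = 1*13 = 13
  bit 1 = 1: r = r^2 * 13 mod 37 = 13^2 * 13 = 21*13 = 14
  bit 2 = 1: r = r^2 * 13 mod 37 = 14^2 * 13 = 11*13 = 32
  bit 3 = 1: r = r^2 * 13 mod 37 = 32^2 * 13 = 25*13 = 29
  bit 4 = 0: r = r^2 mod 37 = 29^2 = 27
  -> A = 27
B = 13^29 mod 37  (bits of 29 = 11101)
  bit 0 = 1: r = r^2 * 13 mod 37 = 1^2 * 13 = 1*13 = 13
  bit 1 = 1: r = r^2 * 13 mod 37 = 13^2 * 13 = 21*13 = 14
  bit 2 = 1: r = r^2 * 13 mod 37 = 14^2 * 13 = 11*13 = 32
  bit 3 = 0: r = r^2 mod 37 = 32^2 = 25
  bit 4 = 1: r = r^2 * 13 mod 37 = 25^2 * 13 = 33*13 = 22
  -> B = 22
s = B^a = 22^30 mod 37  (bits of 30 = 11110)
  bit 0 = 1: r = r^2 * 22 mod 37 = 1^2 * 22 = 1*22 = 22
  bit 1 = 1: r = r^2 * 22 mod 37 = 22^2 * 22 = 3*22 = 29
  bit 2 = 1: r = r^2 * 22 mod 37 = 29^2 * 22 = 27*22 = 2
  bit 3 = 1: r = r^2 * 22 mod 37 = 2^2 * 22 = 4*22 = 14
  bit 4 = 0: r = r^2 mod 37 = 14^2 = 11
  -> s = B^a = 11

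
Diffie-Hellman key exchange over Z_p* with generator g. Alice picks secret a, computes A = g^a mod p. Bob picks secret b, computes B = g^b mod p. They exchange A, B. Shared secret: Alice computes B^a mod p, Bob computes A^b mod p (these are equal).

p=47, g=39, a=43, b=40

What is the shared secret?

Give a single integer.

Answer: 21

Derivation:
A = 39^43 mod 47  (bits of 43 = 101011)
  bit 0 = 1: r = r^2 * 39 mod 47 = 1^2 * 39 = 1*39 = 39
  bit 1 = 0: r = r^2 mod 47 = 39^2 = 17
  bit 2 = 1: r = r^2 * 39 mod 47 = 17^2 * 39 = 7*39 = 38
  bit 3 = 0: r = r^2 mod 47 = 38^2 = 34
  bit 4 = 1: r = r^2 * 39 mod 47 = 34^2 * 39 = 28*39 = 11
  bit 5 = 1: r = r^2 * 39 mod 47 = 11^2 * 39 = 27*39 = 19
  -> A = 19
B = 39^40 mod 47  (bits of 40 = 101000)
  bit 0 = 1: r = r^2 * 39 mod 47 = 1^2 * 39 = 1*39 = 39
  bit 1 = 0: r = r^2 mod 47 = 39^2 = 17
  bit 2 = 1: r = r^2 * 39 mod 47 = 17^2 * 39 = 7*39 = 38
  bit 3 = 0: r = r^2 mod 47 = 38^2 = 34
  bit 4 = 0: r = r^2 mod 47 = 34^2 = 28
  bit 5 = 0: r = r^2 mod 47 = 28^2 = 32
  -> B = 32
s = B^a = 32^43 mod 47  (bits of 43 = 101011)
  bit 0 = 1: r = r^2 * 32 mod 47 = 1^2 * 32 = 1*32 = 32
  bit 1 = 0: r = r^2 mod 47 = 32^2 = 37
  bit 2 = 1: r = r^2 * 32 mod 47 = 37^2 * 32 = 6*32 = 4
  bit 3 = 0: r = r^2 mod 47 = 4^2 = 16
  bit 4 = 1: r = r^2 * 32 mod 47 = 16^2 * 32 = 21*32 = 14
  bit 5 = 1: r = r^2 * 32 mod 47 = 14^2 * 32 = 8*32 = 21
  -> s = B^a = 21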